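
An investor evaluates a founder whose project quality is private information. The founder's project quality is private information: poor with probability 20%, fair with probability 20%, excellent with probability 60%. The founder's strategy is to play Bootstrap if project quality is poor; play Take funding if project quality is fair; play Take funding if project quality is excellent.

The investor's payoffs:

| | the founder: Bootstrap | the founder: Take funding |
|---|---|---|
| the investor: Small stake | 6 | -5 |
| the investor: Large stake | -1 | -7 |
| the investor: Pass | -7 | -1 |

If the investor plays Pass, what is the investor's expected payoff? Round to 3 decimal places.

Take the expectation over the founder's project quality, weighting each type's action by its prior probability.
E[Pass] = 0.2·(-7) + 0.2·(-1) + 0.6·(-1) = (-1.4) + (-0.2) + (-0.6) = -2.2

-2.200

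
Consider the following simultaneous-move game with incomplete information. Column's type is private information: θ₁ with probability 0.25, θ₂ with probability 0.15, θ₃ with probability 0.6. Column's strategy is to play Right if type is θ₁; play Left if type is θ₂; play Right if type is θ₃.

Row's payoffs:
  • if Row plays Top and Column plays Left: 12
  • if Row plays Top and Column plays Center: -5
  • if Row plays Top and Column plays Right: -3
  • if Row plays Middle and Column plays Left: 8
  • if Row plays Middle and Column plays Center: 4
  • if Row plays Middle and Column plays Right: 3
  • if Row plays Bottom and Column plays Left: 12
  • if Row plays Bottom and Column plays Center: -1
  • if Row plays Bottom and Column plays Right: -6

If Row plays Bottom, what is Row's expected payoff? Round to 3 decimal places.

-3.300

E[Bottom] = 0.25·(-6) + 0.15·12 + 0.6·(-6) = (-1.5) + 1.8 + (-3.6) = -3.3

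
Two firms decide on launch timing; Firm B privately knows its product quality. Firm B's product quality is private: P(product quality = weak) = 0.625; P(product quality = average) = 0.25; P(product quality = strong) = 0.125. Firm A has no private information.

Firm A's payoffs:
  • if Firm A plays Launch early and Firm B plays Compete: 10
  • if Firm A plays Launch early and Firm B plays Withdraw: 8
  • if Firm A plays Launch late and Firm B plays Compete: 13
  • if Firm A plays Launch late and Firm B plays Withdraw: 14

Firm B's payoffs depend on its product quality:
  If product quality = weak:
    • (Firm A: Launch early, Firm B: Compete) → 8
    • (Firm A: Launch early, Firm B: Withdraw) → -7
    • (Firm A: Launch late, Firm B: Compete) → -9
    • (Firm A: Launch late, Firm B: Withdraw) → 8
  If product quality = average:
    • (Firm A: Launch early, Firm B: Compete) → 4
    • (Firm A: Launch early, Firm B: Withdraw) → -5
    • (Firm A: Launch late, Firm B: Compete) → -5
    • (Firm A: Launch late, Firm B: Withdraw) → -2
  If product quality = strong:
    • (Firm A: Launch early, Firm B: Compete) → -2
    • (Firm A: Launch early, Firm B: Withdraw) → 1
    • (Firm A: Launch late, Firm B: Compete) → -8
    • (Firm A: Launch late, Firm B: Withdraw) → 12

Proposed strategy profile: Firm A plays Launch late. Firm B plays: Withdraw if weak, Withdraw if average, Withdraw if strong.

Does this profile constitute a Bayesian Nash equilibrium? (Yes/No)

A profile is a BNE iff every type of every player is best-responding given beliefs about the other side.
Firm A plays Launch late: E[Launch late] = 0.625·(14) + 0.25·(14) + 0.125·(14) = 14; E[Launch early] = 8. Best-responding. ✓
Firm B (product quality weak), facing Launch late: Compete gives -9, Withdraw gives 8. Proposed Withdraw is best. ✓
Firm B (product quality average), facing Launch late: Compete gives -5, Withdraw gives -2. Proposed Withdraw is best. ✓
Firm B (product quality strong), facing Launch late: Compete gives -8, Withdraw gives 12. Proposed Withdraw is best. ✓

Yes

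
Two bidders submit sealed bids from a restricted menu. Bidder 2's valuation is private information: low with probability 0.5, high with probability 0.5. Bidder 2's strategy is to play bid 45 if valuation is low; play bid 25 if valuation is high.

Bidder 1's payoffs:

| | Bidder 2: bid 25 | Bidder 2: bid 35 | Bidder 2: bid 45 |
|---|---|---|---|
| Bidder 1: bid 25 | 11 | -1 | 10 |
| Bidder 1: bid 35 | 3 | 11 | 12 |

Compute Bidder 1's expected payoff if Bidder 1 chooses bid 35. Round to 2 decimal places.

Take the expectation over Bidder 2's valuation, weighting each type's action by its prior probability.
E[bid 35] = 0.5·12 + 0.5·3 = 6 + 1.5 = 7.5

7.50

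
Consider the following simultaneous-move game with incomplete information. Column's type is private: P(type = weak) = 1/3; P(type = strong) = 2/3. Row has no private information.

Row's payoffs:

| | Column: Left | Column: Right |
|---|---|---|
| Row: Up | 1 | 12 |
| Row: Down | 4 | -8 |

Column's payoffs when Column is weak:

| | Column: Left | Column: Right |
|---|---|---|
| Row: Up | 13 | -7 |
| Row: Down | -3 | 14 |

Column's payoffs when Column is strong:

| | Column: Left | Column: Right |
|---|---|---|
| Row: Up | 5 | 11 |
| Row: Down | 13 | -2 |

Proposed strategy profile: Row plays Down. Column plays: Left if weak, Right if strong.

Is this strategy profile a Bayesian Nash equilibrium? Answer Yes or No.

Row plays Down: E[Down] = 1/3·(4) + 2/3·(-8) = -4; E[Up] = 25/3. Not best-responding. ✗
Column (type weak), facing Down: Left gives -3, Right gives 14. Proposed Left is not best — profitable deviation exists. ✗
Column (type strong), facing Down: Left gives 13, Right gives -2. Proposed Right is not best — profitable deviation exists. ✗

No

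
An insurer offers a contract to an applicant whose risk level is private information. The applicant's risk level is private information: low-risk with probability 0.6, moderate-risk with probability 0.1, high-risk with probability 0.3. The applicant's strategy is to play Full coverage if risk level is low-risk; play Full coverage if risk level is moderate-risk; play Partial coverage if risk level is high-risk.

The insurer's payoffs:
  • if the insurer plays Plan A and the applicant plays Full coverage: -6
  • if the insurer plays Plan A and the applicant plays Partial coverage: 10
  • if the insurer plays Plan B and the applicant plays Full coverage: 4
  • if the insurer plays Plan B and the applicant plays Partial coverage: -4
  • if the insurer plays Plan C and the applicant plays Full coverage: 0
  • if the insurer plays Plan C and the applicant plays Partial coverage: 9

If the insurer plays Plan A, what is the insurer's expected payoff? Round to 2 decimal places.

E[Plan A] = 0.6·(-6) + 0.1·(-6) + 0.3·10 = (-3.6) + (-0.6) + 3 = -1.2

-1.20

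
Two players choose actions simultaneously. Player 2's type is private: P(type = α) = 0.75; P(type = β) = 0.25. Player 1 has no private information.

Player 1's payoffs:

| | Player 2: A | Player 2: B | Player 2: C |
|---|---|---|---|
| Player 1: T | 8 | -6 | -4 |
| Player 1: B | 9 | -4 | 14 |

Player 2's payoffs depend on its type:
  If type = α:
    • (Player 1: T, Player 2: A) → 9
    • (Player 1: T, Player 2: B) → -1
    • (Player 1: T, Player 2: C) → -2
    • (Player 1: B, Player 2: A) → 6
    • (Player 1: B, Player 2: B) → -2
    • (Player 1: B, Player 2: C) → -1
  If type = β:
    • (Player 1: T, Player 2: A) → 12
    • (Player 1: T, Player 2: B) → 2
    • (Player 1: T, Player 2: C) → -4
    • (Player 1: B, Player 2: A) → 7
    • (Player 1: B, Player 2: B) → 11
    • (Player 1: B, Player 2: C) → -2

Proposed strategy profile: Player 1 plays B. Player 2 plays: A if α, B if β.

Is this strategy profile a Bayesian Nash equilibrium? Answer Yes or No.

Player 1 plays B: E[B] = 0.75·(9) + 0.25·(-4) = 5.75; E[T] = 4.5. Best-responding. ✓
Player 2 (type α), facing B: A gives 6, B gives -2, C gives -1. Proposed A is best. ✓
Player 2 (type β), facing B: A gives 7, B gives 11, C gives -2. Proposed B is best. ✓

Yes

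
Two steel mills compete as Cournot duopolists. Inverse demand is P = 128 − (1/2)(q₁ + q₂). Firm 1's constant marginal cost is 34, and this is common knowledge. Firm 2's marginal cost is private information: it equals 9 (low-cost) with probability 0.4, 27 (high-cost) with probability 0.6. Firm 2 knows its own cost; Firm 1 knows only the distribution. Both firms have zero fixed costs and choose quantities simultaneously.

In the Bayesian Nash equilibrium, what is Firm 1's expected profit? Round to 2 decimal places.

Type-c best response for Firm 2: q₂(c) = (128 − c) − q₁/2.
Firm 1 maximizes expected profit; its first-order condition is 128 − q₁ − (1/2)E[q₂] − 34 = 0.
Substituting E[q₂] and solving: E[c₂] = 19.8, so q₁ = (128 − 2·34 + 19.8)/(3/2) = 53.2.
E[P] = 128 − (1/2)·(q₁ + E[q₂]) = 60.6; Firm 1's expected profit = (E[P] − 34)·q₁ = (60.6 − 34)·53.2 = 1415.12.

1415.12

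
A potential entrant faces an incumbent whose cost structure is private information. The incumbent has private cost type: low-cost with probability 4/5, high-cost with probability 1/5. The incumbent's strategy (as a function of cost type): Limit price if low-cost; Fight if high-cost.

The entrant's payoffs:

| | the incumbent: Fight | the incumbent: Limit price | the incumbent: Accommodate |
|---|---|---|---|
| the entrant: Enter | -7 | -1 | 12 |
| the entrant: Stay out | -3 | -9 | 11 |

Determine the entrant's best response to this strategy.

E[Enter] = 4/5·(-1) + 1/5·(-7) = -11/5
E[Stay out] = 4/5·(-9) + 1/5·(-3) = -39/5
Best response: Enter (-11/5 is the largest).

Enter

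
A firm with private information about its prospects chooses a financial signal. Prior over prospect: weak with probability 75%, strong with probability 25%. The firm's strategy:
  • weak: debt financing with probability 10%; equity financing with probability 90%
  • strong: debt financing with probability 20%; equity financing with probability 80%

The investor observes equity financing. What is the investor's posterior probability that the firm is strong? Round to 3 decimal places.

P(equity financing) = 0.75·0.9 + 0.25·0.8 = 0.875
P(strong | equity financing) = (0.25·0.8) / 0.875 = 0.2 / 0.875 = 0.228571

0.229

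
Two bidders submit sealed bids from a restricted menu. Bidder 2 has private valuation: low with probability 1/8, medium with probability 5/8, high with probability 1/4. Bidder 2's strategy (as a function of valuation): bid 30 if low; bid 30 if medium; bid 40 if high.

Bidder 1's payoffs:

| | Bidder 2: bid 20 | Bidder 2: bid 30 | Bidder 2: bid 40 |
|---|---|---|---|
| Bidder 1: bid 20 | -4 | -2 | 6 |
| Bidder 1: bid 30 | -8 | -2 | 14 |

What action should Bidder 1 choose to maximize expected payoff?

E[bid 20] = 1/8·(-2) + 5/8·(-2) + 1/4·(6) = 0
E[bid 30] = 1/8·(-2) + 5/8·(-2) + 1/4·(14) = 2
Best response: bid 30 (2 is the largest).

bid 30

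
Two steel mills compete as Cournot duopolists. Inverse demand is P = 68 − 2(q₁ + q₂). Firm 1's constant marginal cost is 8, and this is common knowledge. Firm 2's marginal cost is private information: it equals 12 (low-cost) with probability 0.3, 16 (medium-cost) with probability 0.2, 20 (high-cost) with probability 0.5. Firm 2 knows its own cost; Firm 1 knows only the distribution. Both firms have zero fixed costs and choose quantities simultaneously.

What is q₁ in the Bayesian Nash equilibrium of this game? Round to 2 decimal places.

Firm 2 with cost c maximizes (68 − 2(q₁+q₂) − c)·q₂, giving q₂(c) = (68 − c − 2q₁)/4.
E[c₂] = 0.3·12 + 0.2·16 + 0.5·20 = 16.8
Firm 1's FOC against E[q₂] yields q₁ = (68 − 2·8 + E[c₂])/6 = (68 − 16 + 16.8)/6 = 11.4667.

11.47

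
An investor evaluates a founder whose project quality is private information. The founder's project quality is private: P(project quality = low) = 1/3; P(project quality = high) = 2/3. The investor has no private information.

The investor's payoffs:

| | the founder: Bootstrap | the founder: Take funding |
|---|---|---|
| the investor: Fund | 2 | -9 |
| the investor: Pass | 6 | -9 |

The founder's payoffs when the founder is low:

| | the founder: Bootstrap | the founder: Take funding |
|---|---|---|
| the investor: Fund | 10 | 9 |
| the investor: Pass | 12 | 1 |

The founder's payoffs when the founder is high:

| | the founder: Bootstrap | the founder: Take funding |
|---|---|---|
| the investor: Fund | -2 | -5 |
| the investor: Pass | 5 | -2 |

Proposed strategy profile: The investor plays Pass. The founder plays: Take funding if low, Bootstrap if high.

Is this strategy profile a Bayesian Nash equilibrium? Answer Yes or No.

A profile is a BNE iff every type of every player is best-responding given beliefs about the other side.
The investor plays Pass: E[Pass] = 1/3·(-9) + 2/3·(6) = 1; E[Fund] = -5/3. Best-responding. ✓
The founder (project quality low), facing Pass: Bootstrap gives 12, Take funding gives 1. Proposed Take funding is not best — profitable deviation exists. ✗
The founder (project quality high), facing Pass: Bootstrap gives 5, Take funding gives -2. Proposed Bootstrap is best. ✓

No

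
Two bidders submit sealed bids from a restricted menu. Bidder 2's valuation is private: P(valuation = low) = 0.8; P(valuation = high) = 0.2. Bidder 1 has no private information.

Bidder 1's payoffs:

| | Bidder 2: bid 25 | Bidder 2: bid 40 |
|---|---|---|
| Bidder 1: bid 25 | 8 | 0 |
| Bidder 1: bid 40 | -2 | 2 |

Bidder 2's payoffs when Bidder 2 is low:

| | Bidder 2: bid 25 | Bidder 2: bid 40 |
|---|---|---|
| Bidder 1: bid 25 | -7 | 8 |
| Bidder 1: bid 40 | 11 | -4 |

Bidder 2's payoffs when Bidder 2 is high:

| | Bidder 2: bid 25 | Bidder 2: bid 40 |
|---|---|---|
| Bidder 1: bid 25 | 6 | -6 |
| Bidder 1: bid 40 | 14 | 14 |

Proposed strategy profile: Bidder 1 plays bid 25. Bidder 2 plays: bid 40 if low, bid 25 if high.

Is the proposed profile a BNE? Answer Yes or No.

Yes

Bidder 1 plays bid 25: E[bid 25] = 0.8·(0) + 0.2·(8) = 1.6; E[bid 40] = 1.2. Best-responding. ✓
Bidder 2 (valuation low), facing bid 25: bid 25 gives -7, bid 40 gives 8. Proposed bid 40 is best. ✓
Bidder 2 (valuation high), facing bid 25: bid 25 gives 6, bid 40 gives -6. Proposed bid 25 is best. ✓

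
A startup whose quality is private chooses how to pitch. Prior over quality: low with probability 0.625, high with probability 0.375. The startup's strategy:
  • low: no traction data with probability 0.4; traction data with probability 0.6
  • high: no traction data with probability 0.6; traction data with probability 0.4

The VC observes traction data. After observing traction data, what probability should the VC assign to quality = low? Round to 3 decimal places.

Apply Bayes' rule using the sender's strategy as the likelihood.
P(traction data) = 0.625·0.6 + 0.375·0.4 = 0.525
P(low | traction data) = (0.625·0.6) / 0.525 = 0.375 / 0.525 = 0.714286

0.714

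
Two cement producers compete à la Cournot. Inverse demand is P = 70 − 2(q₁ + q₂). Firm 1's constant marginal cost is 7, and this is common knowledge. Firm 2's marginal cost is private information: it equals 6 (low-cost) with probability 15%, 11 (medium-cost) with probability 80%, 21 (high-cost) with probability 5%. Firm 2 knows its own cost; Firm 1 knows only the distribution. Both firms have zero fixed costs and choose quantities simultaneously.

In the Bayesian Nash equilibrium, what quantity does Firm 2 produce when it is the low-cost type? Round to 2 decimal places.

10.44

Firm 2 with cost c maximizes (70 − 2(q₁+q₂) − c)·q₂, giving q₂(c) = (70 − c − 2q₁)/4.
E[c₂] = 0.15·6 + 0.8·11 + 0.05·21 = 10.75
Firm 1's FOC against E[q₂] yields q₁ = (70 − 2·7 + E[c₂])/6 = (70 − 14 + 10.75)/6 = 11.125.
q₂(low-cost) = (70 − 6 − 2·11.125)/4 = 10.4375.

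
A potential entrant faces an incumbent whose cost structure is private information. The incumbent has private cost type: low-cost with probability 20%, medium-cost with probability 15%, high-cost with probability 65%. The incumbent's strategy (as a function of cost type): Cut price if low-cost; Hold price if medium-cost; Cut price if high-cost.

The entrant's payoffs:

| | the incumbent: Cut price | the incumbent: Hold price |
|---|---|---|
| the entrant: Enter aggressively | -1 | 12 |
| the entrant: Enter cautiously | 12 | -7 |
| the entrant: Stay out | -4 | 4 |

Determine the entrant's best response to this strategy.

E[Enter aggressively] = 0.2·(-1) + 0.15·(12) + 0.65·(-1) = 0.95
E[Enter cautiously] = 0.2·(12) + 0.15·(-7) + 0.65·(12) = 9.15
E[Stay out] = 0.2·(-4) + 0.15·(4) + 0.65·(-4) = -2.8
Best response: Enter cautiously (9.15 is the largest).

Enter cautiously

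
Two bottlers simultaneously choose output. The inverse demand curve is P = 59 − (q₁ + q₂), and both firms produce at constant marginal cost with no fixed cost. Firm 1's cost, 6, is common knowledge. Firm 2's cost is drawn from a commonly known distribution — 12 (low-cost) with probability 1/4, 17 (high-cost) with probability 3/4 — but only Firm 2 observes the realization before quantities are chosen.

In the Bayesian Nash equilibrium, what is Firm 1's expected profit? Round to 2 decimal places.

437.51

Type-c best response for Firm 2: q₂(c) = (59 − c)/2 − q₁/2.
Firm 1 maximizes expected profit; its first-order condition is 59 − 2q₁ − E[q₂] − 6 = 0.
Substituting E[q₂] and solving: E[c₂] = 15.75, so q₁ = (59 − 2·6 + 15.75)/3 = 20.9167.
E[P] = 59 − (q₁ + E[q₂]) = 26.9167; Firm 1's expected profit = (E[P] − 6)·q₁ = (26.9167 − 6)·20.9167 = 437.507.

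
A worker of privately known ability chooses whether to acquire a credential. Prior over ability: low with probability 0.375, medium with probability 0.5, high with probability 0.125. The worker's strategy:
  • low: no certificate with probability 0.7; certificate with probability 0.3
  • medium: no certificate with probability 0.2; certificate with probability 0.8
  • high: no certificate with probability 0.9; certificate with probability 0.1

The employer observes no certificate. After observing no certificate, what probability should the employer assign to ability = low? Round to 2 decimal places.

P(no certificate) = 0.375·0.7 + 0.5·0.2 + 0.125·0.9 = 0.475
P(low | no certificate) = (0.375·0.7) / 0.475 = 0.2625 / 0.475 = 0.552632

0.55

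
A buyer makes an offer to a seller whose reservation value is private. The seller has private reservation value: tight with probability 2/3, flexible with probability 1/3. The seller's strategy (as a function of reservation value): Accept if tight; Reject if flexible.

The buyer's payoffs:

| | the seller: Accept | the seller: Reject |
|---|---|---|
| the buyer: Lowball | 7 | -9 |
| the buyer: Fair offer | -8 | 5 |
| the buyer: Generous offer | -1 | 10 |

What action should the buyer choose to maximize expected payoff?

Compute the buyer's expected payoff for each action, taking the expectation over the seller's type.
E[Lowball] = 2/3·(7) + 1/3·(-9) = 5/3
E[Fair offer] = 2/3·(-8) + 1/3·(5) = -11/3
E[Generous offer] = 2/3·(-1) + 1/3·(10) = 8/3
Best response: Generous offer (8/3 is the largest).

Generous offer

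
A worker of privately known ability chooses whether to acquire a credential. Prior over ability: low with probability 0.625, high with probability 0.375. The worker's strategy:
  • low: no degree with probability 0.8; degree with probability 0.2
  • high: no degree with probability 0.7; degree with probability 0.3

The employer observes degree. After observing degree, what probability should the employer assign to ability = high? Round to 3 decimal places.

0.474

P(degree) = 0.625·0.2 + 0.375·0.3 = 0.2375
P(high | degree) = (0.375·0.3) / 0.2375 = 0.1125 / 0.2375 = 0.473684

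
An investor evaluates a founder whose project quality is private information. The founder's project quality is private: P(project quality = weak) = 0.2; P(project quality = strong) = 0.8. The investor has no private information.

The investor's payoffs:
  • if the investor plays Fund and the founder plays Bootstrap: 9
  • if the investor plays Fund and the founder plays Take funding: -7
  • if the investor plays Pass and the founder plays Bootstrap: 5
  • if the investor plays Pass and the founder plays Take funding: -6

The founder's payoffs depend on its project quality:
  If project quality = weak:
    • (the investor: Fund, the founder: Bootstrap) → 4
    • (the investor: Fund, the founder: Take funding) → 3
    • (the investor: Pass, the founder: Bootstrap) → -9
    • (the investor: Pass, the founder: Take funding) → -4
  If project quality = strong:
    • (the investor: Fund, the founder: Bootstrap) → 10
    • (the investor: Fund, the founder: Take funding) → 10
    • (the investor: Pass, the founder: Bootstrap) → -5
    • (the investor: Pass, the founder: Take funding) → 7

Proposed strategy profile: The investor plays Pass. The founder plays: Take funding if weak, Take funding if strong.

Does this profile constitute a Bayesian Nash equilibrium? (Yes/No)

A profile is a BNE iff every type of every player is best-responding given beliefs about the other side.
The investor plays Pass: E[Pass] = 0.2·(-6) + 0.8·(-6) = -6; E[Fund] = -7. Best-responding. ✓
The founder (project quality weak), facing Pass: Bootstrap gives -9, Take funding gives -4. Proposed Take funding is best. ✓
The founder (project quality strong), facing Pass: Bootstrap gives -5, Take funding gives 7. Proposed Take funding is best. ✓

Yes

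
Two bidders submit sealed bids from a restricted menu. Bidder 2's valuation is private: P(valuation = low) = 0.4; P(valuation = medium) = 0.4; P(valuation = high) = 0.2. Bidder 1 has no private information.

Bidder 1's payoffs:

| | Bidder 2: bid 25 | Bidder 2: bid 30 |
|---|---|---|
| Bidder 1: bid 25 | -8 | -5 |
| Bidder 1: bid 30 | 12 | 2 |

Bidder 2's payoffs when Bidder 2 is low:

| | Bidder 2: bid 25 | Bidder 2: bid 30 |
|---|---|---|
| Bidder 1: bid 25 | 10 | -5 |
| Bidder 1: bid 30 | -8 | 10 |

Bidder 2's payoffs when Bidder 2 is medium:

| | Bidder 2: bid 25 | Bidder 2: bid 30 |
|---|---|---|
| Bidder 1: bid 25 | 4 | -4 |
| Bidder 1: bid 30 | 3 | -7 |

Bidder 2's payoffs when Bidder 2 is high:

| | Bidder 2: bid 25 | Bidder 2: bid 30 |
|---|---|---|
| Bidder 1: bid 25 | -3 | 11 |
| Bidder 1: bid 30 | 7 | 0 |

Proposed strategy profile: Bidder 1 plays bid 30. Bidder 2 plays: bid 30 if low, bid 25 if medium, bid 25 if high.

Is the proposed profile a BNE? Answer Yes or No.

A profile is a BNE iff every type of every player is best-responding given beliefs about the other side.
Bidder 1 plays bid 30: E[bid 30] = 0.4·(2) + 0.4·(12) + 0.2·(12) = 8; E[bid 25] = -6.8. Best-responding. ✓
Bidder 2 (valuation low), facing bid 30: bid 25 gives -8, bid 30 gives 10. Proposed bid 30 is best. ✓
Bidder 2 (valuation medium), facing bid 30: bid 25 gives 3, bid 30 gives -7. Proposed bid 25 is best. ✓
Bidder 2 (valuation high), facing bid 30: bid 25 gives 7, bid 30 gives 0. Proposed bid 25 is best. ✓

Yes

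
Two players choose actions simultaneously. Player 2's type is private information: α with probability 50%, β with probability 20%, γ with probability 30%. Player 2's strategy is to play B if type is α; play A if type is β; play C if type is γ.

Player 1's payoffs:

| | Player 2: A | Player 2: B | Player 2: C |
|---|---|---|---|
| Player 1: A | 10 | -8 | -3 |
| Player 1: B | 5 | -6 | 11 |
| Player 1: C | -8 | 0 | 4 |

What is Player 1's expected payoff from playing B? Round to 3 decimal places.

Take the expectation over Player 2's type, weighting each type's action by its prior probability.
E[B] = 0.5·(-6) + 0.2·5 + 0.3·11 = (-3) + 1 + 3.3 = 1.3

1.300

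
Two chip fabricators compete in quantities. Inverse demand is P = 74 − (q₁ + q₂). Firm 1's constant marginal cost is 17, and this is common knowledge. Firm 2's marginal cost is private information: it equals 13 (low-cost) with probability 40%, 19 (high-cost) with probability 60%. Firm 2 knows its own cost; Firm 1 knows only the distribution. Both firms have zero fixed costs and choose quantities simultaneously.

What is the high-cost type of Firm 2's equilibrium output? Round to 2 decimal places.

18.07

Type-c best response for Firm 2: q₂(c) = (74 − c)/2 − q₁/2.
Firm 1 maximizes expected profit; its first-order condition is 74 − 2q₁ − E[q₂] − 17 = 0.
Substituting E[q₂] and solving: E[c₂] = 16.6, so q₁ = (74 − 2·17 + 16.6)/3 = 18.8667.
q₂(high-cost) = (74 − 19 − 18.8667)/2 = 18.0667.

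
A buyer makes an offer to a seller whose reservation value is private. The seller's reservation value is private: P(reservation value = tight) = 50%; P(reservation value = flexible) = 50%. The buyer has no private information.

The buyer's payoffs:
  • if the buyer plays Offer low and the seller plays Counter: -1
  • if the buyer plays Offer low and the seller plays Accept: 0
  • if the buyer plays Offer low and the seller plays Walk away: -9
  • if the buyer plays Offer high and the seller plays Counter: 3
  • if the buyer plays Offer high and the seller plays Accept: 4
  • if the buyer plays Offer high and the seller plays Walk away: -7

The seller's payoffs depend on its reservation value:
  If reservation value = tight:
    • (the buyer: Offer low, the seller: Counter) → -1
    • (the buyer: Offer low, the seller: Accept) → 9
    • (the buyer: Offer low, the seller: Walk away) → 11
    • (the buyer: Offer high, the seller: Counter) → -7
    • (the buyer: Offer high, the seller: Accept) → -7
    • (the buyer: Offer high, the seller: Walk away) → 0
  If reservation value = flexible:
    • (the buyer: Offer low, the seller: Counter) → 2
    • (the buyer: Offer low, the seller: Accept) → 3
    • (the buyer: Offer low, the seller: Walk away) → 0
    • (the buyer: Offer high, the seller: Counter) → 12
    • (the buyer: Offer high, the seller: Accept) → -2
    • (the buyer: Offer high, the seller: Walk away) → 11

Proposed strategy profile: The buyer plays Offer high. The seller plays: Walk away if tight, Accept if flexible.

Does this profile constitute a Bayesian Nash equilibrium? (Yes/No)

The buyer plays Offer high: E[Offer high] = 0.5·(-7) + 0.5·(4) = -1.5; E[Offer low] = -4.5. Best-responding. ✓
The seller (reservation value tight), facing Offer high: Counter gives -7, Accept gives -7, Walk away gives 0. Proposed Walk away is best. ✓
The seller (reservation value flexible), facing Offer high: Counter gives 12, Accept gives -2, Walk away gives 11. Proposed Accept is not best — profitable deviation exists. ✗

No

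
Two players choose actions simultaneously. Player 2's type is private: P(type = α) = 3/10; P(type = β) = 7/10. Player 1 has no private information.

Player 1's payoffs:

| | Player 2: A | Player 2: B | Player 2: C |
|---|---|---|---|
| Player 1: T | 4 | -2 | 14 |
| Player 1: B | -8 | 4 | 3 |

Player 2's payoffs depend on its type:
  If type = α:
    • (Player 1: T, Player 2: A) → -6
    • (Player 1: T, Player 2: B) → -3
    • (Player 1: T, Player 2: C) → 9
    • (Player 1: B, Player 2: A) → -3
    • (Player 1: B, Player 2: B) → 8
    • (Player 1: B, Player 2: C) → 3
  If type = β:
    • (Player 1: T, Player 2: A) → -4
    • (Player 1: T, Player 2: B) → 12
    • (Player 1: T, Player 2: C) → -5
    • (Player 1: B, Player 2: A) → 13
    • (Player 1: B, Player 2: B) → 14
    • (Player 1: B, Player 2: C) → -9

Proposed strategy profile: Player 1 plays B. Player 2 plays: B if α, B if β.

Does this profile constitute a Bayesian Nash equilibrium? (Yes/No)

Yes

Player 1 plays B: E[B] = 3/10·(4) + 7/10·(4) = 4; E[T] = -2. Best-responding. ✓
Player 2 (type α), facing B: A gives -3, B gives 8, C gives 3. Proposed B is best. ✓
Player 2 (type β), facing B: A gives 13, B gives 14, C gives -9. Proposed B is best. ✓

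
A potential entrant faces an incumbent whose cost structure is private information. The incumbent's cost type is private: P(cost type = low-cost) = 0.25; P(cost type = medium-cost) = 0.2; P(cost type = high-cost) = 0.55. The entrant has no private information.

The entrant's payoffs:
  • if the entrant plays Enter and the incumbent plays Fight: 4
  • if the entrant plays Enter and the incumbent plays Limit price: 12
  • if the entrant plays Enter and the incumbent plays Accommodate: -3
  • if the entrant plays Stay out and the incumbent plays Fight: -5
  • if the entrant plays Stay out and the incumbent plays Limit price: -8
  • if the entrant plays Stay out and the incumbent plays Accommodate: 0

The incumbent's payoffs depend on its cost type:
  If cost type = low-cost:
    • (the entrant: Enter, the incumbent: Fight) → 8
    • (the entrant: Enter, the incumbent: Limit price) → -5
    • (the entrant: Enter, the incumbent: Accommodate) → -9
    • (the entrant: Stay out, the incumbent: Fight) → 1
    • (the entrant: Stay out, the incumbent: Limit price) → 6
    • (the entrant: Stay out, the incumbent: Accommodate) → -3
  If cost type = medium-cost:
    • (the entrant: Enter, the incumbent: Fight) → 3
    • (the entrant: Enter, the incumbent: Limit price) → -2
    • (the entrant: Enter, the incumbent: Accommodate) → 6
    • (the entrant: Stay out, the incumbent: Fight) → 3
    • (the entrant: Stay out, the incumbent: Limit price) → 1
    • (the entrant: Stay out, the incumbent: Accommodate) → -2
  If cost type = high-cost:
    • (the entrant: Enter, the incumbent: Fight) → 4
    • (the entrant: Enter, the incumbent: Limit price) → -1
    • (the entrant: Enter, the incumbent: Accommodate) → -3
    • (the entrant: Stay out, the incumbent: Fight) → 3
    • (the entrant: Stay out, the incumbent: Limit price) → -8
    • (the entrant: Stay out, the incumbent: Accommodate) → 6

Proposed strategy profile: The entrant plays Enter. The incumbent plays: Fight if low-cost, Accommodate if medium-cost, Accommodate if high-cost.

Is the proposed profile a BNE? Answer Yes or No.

The entrant plays Enter: E[Enter] = 0.25·(4) + 0.2·(-3) + 0.55·(-3) = -1.25; E[Stay out] = -1.25. Best-responding. ✓
The incumbent (cost type low-cost), facing Enter: Fight gives 8, Limit price gives -5, Accommodate gives -9. Proposed Fight is best. ✓
The incumbent (cost type medium-cost), facing Enter: Fight gives 3, Limit price gives -2, Accommodate gives 6. Proposed Accommodate is best. ✓
The incumbent (cost type high-cost), facing Enter: Fight gives 4, Limit price gives -1, Accommodate gives -3. Proposed Accommodate is not best — profitable deviation exists. ✗

No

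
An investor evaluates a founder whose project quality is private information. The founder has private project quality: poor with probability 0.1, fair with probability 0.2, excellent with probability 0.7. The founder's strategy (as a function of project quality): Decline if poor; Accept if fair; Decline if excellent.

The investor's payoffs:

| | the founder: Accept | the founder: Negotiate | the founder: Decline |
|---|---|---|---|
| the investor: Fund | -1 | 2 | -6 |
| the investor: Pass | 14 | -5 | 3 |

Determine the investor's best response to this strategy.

Pass

Compute the investor's expected payoff for each action, taking the expectation over the founder's type.
E[Fund] = 0.1·(-6) + 0.2·(-1) + 0.7·(-6) = -5
E[Pass] = 0.1·(3) + 0.2·(14) + 0.7·(3) = 5.2
Best response: Pass (5.2 is the largest).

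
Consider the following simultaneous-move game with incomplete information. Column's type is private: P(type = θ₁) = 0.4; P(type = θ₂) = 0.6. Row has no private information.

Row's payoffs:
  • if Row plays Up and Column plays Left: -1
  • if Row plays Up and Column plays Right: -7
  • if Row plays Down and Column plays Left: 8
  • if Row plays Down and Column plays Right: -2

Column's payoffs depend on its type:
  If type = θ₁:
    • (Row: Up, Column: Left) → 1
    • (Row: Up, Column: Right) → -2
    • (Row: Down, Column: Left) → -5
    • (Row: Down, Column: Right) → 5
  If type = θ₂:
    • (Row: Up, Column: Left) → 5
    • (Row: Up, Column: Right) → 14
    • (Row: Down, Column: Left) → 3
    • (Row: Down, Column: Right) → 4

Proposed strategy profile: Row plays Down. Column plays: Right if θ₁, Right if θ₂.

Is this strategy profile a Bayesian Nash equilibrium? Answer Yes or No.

Yes

Row plays Down: E[Down] = 0.4·(-2) + 0.6·(-2) = -2; E[Up] = -7. Best-responding. ✓
Column (type θ₁), facing Down: Left gives -5, Right gives 5. Proposed Right is best. ✓
Column (type θ₂), facing Down: Left gives 3, Right gives 4. Proposed Right is best. ✓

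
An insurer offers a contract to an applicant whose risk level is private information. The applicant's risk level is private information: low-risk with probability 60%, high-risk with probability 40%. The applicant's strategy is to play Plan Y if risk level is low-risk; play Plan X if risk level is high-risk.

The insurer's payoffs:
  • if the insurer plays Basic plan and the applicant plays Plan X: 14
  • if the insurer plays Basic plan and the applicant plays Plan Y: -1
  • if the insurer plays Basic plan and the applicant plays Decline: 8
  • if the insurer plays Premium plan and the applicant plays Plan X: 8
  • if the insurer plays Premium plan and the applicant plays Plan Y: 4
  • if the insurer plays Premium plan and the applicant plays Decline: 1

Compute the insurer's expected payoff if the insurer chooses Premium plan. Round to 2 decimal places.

5.60

Take the expectation over the applicant's risk level, weighting each type's action by its prior probability.
E[Premium plan] = 0.6·4 + 0.4·8 = 2.4 + 3.2 = 5.6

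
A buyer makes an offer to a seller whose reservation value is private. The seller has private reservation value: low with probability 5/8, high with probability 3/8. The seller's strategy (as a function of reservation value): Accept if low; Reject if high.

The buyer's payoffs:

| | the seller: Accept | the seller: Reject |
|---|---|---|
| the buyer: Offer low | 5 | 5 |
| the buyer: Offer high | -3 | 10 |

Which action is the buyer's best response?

E[Offer low] = 5/8·(5) + 3/8·(5) = 5
E[Offer high] = 5/8·(-3) + 3/8·(10) = 15/8
Best response: Offer low (5 is the largest).

Offer low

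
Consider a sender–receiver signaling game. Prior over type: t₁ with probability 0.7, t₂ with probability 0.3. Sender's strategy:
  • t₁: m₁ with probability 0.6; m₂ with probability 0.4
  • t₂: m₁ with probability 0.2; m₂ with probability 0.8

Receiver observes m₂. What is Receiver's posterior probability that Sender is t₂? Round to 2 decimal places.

P(m₂) = 0.7·0.4 + 0.3·0.8 = 0.52
P(t₂ | m₂) = (0.3·0.8) / 0.52 = 0.24 / 0.52 = 0.461538

0.46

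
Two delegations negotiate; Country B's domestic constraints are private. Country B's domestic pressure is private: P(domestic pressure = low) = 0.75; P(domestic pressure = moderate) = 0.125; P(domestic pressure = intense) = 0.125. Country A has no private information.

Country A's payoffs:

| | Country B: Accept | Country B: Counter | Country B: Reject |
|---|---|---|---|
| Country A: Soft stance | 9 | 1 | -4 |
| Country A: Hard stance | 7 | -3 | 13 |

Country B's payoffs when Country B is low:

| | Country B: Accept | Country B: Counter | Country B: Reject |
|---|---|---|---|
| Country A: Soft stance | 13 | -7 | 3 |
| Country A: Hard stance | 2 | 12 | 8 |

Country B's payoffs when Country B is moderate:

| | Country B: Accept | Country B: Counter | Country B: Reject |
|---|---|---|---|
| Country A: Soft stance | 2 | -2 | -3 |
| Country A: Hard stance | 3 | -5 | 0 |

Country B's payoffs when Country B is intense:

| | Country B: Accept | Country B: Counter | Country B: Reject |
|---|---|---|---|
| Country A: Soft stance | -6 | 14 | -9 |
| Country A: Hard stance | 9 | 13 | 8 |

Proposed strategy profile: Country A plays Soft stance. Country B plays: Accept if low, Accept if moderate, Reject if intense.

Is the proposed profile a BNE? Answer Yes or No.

No

Country A plays Soft stance: E[Soft stance] = 0.75·(9) + 0.125·(9) + 0.125·(-4) = 7.375; E[Hard stance] = 7.75. Not best-responding. ✗
Country B (domestic pressure low), facing Soft stance: Accept gives 13, Counter gives -7, Reject gives 3. Proposed Accept is best. ✓
Country B (domestic pressure moderate), facing Soft stance: Accept gives 2, Counter gives -2, Reject gives -3. Proposed Accept is best. ✓
Country B (domestic pressure intense), facing Soft stance: Accept gives -6, Counter gives 14, Reject gives -9. Proposed Reject is not best — profitable deviation exists. ✗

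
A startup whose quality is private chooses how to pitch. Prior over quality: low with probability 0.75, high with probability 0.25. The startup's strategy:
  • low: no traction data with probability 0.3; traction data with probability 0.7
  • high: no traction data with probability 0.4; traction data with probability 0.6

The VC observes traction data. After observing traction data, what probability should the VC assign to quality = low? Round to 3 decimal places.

0.778

P(traction data) = 0.75·0.7 + 0.25·0.6 = 0.675
P(low | traction data) = (0.75·0.7) / 0.675 = 0.525 / 0.675 = 0.777778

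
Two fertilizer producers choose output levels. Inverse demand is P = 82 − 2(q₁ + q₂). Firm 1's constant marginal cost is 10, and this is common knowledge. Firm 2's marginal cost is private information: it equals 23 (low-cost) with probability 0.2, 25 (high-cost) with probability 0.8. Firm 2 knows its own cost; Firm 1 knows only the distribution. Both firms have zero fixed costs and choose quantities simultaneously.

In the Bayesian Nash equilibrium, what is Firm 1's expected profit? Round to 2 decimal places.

416.64

Type-c best response for Firm 2: q₂(c) = (82 − c)/4 − q₁/2.
Firm 1 maximizes expected profit; its first-order condition is 82 − 4q₁ − 2E[q₂] − 10 = 0.
Substituting E[q₂] and solving: E[c₂] = 24.6, so q₁ = (82 − 2·10 + 24.6)/6 = 14.4333.
E[P] = 82 − 2·(q₁ + E[q₂]) = 38.8667; Firm 1's expected profit = (E[P] − 10)·q₁ = (38.8667 − 10)·14.4333 = 416.642.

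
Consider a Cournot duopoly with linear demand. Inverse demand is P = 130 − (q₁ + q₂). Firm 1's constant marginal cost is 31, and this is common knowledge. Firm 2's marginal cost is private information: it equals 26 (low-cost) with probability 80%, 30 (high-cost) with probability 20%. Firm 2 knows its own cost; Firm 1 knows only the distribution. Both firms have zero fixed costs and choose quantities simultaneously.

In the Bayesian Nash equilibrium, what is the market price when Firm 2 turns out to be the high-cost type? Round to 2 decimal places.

64.20

Type-c best response for Firm 2: q₂(c) = (130 − c)/2 − q₁/2.
Firm 1 maximizes expected profit; its first-order condition is 130 − 2q₁ − E[q₂] − 31 = 0.
Substituting E[q₂] and solving: E[c₂] = 26.8, so q₁ = (130 − 2·31 + 26.8)/3 = 31.6.
q₂(high-cost) = 34.2, so P = 130 − (31.6 + 34.2) = 64.2.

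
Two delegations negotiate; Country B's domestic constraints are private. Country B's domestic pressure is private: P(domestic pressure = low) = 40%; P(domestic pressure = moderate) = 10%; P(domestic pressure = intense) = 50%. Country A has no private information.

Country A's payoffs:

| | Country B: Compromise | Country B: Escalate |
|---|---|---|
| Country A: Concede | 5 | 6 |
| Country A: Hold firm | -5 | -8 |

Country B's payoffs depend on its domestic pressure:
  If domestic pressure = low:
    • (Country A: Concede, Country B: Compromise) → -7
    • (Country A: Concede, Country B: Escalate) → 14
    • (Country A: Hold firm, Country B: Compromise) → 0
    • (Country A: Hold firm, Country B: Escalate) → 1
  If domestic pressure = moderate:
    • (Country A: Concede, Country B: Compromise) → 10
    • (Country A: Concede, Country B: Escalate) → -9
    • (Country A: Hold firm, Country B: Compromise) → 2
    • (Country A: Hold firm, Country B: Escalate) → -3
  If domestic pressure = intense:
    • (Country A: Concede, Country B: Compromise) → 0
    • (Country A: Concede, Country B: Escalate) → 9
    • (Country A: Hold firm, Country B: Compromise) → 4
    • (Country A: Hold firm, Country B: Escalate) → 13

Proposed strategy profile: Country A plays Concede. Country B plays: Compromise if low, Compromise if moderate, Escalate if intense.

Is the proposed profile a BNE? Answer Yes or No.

A profile is a BNE iff every type of every player is best-responding given beliefs about the other side.
Country A plays Concede: E[Concede] = 0.4·(5) + 0.1·(5) + 0.5·(6) = 5.5; E[Hold firm] = -6.5. Best-responding. ✓
Country B (domestic pressure low), facing Concede: Compromise gives -7, Escalate gives 14. Proposed Compromise is not best — profitable deviation exists. ✗
Country B (domestic pressure moderate), facing Concede: Compromise gives 10, Escalate gives -9. Proposed Compromise is best. ✓
Country B (domestic pressure intense), facing Concede: Compromise gives 0, Escalate gives 9. Proposed Escalate is best. ✓

No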